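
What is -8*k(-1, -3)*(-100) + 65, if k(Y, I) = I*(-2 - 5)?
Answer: 16865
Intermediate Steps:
k(Y, I) = -7*I (k(Y, I) = I*(-7) = -7*I)
-8*k(-1, -3)*(-100) + 65 = -(-56)*(-3)*(-100) + 65 = -8*21*(-100) + 65 = -168*(-100) + 65 = 16800 + 65 = 16865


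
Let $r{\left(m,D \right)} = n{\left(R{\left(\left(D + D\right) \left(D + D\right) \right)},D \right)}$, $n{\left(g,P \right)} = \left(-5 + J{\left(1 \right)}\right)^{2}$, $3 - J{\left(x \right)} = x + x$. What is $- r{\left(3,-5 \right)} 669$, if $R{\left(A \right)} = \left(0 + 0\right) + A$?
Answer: $-10704$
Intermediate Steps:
$J{\left(x \right)} = 3 - 2 x$ ($J{\left(x \right)} = 3 - \left(x + x\right) = 3 - 2 x$)
$R{\left(A \right)} = A$ ($R{\left(A \right)} = 0 + A = A$)
$n{\left(g,P \right)} = 16$ ($n{\left(g,P \right)} = \left(-5 + \left(3 - 2\right)\right)^{2} = \left(-5 + 1\right)^{2} = \left(-4\right)^{2} = 16$)
$r{\left(m,D \right)} = 16$
$- r{\left(3,-5 \right)} 669 = - 16 \cdot 669 = \left(-1\right) 10704 = -10704$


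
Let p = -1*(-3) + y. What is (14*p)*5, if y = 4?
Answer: 490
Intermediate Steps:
p = 7 (p = -1*(-3) + 4 = 3 + 4 = 7)
(14*p)*5 = (14*7)*5 = 98*5 = 490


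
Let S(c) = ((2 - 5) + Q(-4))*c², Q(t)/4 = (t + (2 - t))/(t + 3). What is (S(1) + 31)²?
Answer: 400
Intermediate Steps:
Q(t) = 8/(3 + t) (Q(t) = 4*((t + (2 - t))/(t + 3)) = 4*(2/(3 + t)) = 8/(3 + t))
S(c) = -11*c² (S(c) = ((2 - 5) + 8/(3 - 4))*c² = (-3 + 8/(-1))*c² = (-3 + 8*(-1))*c² = (-3 - 8)*c² = -11*c²)
(S(1) + 31)² = (-11*1² + 31)² = (-11*1 + 31)² = (-11 + 31)² = 20² = 400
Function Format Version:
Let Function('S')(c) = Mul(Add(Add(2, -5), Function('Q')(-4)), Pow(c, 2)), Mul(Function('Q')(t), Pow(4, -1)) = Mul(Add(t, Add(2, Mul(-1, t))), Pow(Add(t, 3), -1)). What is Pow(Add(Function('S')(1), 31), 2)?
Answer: 400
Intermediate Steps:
Function('Q')(t) = Mul(8, Pow(Add(3, t), -1)) (Function('Q')(t) = Mul(4, Mul(Add(t, Add(2, Mul(-1, t))), Pow(Add(t, 3), -1))) = Mul(4, Mul(2, Pow(Add(3, t), -1))) = Mul(8, Pow(Add(3, t), -1)))
Function('S')(c) = Mul(-11, Pow(c, 2)) (Function('S')(c) = Mul(Add(Add(2, -5), Mul(8, Pow(Add(3, -4), -1))), Pow(c, 2)) = Mul(Add(-3, Mul(8, Pow(-1, -1))), Pow(c, 2)) = Mul(Add(-3, Mul(8, -1)), Pow(c, 2)) = Mul(Add(-3, -8), Pow(c, 2)) = Mul(-11, Pow(c, 2)))
Pow(Add(Function('S')(1), 31), 2) = Pow(Add(Mul(-11, Pow(1, 2)), 31), 2) = Pow(Add(Mul(-11, 1), 31), 2) = Pow(Add(-11, 31), 2) = Pow(20, 2) = 400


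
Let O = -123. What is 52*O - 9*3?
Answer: -6423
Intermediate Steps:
52*O - 9*3 = 52*(-123) - 9*3 = -6396 - 27 = -6423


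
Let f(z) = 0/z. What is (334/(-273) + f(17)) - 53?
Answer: -14803/273 ≈ -54.223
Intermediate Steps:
f(z) = 0
(334/(-273) + f(17)) - 53 = (334/(-273) + 0) - 53 = (334*(-1/273) + 0) - 53 = (-334/273 + 0) - 53 = -334/273 - 53 = -14803/273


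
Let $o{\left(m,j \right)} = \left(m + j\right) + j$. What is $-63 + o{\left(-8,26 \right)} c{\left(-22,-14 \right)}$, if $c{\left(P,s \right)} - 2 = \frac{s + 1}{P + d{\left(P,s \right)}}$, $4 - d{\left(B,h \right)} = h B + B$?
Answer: $\frac{2043}{76} \approx 26.882$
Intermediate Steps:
$o{\left(m,j \right)} = m + 2 j$ ($o{\left(m,j \right)} = \left(j + m\right) + j = m + 2 j$)
$d{\left(B,h \right)} = 4 - B - B h$ ($d{\left(B,h \right)} = 4 - \left(h B + B\right) = 4 - \left(B h + B\right) = 4 - \left(B + B h\right) = 4 - B - B h$)
$c{\left(P,s \right)} = 2 + \frac{1 + s}{4 - P s}$ ($c{\left(P,s \right)} = 2 + \frac{s + 1}{P - \left(-4 + P + P s\right)} = 2 + \frac{1 + s}{4 - P s}$)
$-63 + o{\left(-8,26 \right)} c{\left(-22,-14 \right)} = -63 + \left(-8 + 2 \cdot 26\right) \frac{-9 - -14 + 2 \left(-22\right) \left(-14\right)}{-4 - -308} = -63 + \left(-8 + 52\right) \frac{-9 + 14 + 616}{-4 + 308} = -63 + 44 \cdot \frac{1}{304} \cdot 621 = -63 + 44 \cdot \frac{621}{304} = -63 + \frac{6831}{76} = \frac{2043}{76}$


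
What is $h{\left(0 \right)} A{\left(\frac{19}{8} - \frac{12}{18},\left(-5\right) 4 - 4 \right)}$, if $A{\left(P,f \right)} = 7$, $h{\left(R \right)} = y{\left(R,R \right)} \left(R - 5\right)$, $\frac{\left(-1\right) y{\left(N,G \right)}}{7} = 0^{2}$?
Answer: $0$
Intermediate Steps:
$y{\left(N,G \right)} = 0$ ($y{\left(N,G \right)} = - 7 \cdot 0^{2} = \left(-7\right) 0 = 0$)
$h{\left(R \right)} = 0$ ($h{\left(R \right)} = 0 \left(R - 5\right) = 0 \left(-5 + R\right) = 0$)
$h{\left(0 \right)} A{\left(\frac{19}{8} - \frac{12}{18},\left(-5\right) 4 - 4 \right)} = 0 \cdot 7 = 0$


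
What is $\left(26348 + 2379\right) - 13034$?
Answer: $15693$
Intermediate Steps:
$\left(26348 + 2379\right) - 13034 = 28727 - 13034 = 15693$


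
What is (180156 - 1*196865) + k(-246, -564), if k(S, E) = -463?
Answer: -17172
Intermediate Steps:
(180156 - 1*196865) + k(-246, -564) = (180156 - 1*196865) - 463 = (180156 - 196865) - 463 = -16709 - 463 = -17172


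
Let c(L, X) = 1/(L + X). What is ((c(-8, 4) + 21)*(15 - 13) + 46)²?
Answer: 30625/4 ≈ 7656.3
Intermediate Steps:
((c(-8, 4) + 21)*(15 - 13) + 46)² = ((1/(-8 + 4) + 21)*(15 - 13) + 46)² = ((1/(-4) + 21)*2 + 46)² = ((-¼ + 21)*2 + 46)² = ((83/4)*2 + 46)² = (83/2 + 46)² = (175/2)² = 30625/4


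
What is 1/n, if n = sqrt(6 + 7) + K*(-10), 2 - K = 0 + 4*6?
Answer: 220/48387 - sqrt(13)/48387 ≈ 0.0044722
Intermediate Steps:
K = -22 (K = 2 - (0 + 4*6) = 2 - (0 + 24) = 2 - 1*24 = 2 - 24 = -22)
n = 220 + sqrt(13) (n = sqrt(6 + 7) - 22*(-10) = sqrt(13) + 220 = 220 + sqrt(13) ≈ 223.61)
1/n = 1/(220 + sqrt(13))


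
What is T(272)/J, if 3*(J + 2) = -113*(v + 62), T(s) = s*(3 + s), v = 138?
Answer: -112200/11303 ≈ -9.9266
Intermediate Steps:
J = -22606/3 (J = -2 + (-113*(138 + 62))/3 = -2 + (-113*200)/3 = -2 + (⅓)*(-22600) = -2 - 22600/3 = -22606/3 ≈ -7535.3)
T(272)/J = (272*(3 + 272))/(-22606/3) = (272*275)*(-3/22606) = 74800*(-3/22606) = -112200/11303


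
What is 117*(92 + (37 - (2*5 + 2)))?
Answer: 13689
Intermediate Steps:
117*(92 + (37 - (2*5 + 2))) = 117*(92 + (37 - (10 + 2))) = 117*(92 + (37 - 1*12)) = 117*(92 + (37 - 12)) = 117*(92 + 25) = 117*117 = 13689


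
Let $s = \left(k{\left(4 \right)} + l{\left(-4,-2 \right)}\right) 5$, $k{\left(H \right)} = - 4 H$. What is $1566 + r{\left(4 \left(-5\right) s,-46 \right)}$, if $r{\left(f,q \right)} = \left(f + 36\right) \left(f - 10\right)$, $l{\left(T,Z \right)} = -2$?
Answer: $3288006$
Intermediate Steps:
$s = -90$ ($s = \left(\left(-4\right) 4 - 2\right) 5 = \left(-16 - 2\right) 5 = \left(-18\right) 5 = -90$)
$r{\left(f,q \right)} = \left(-10 + f\right) \left(36 + f\right)$ ($r{\left(f,q \right)} = \left(36 + f\right) \left(-10 + f\right) = \left(-10 + f\right) \left(36 + f\right)$)
$1566 + r{\left(4 \left(-5\right) s,-46 \right)} = 1566 + \left(-360 + \left(4 \left(-5\right) \left(-90\right)\right)^{2} + 26 \cdot 4 \left(-5\right) \left(-90\right)\right) = 1566 + \left(-360 + \left(\left(-20\right) \left(-90\right)\right)^{2} + 26 \left(\left(-20\right) \left(-90\right)\right)\right) = 1566 + \left(-360 + 1800^{2} + 26 \cdot 1800\right) = 1566 + \left(-360 + 3240000 + 46800\right) = 1566 + 3286440 = 3288006$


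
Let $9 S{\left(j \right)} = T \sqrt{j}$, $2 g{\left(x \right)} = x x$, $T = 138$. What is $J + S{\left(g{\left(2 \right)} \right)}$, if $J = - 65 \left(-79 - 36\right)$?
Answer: $7475 + \frac{46 \sqrt{2}}{3} \approx 7496.7$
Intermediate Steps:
$J = 7475$ ($J = \left(-65\right) \left(-115\right) = 7475$)
$g{\left(x \right)} = \frac{x^{2}}{2}$ ($g{\left(x \right)} = \frac{x x}{2} = \frac{x^{2}}{2}$)
$S{\left(j \right)} = \frac{46 \sqrt{j}}{3}$ ($S{\left(j \right)} = \frac{138 \sqrt{j}}{9} = \frac{46 \sqrt{j}}{3}$)
$J + S{\left(g{\left(2 \right)} \right)} = 7475 + \frac{46 \sqrt{\frac{2^{2}}{2}}}{3} = 7475 + \frac{46 \sqrt{\frac{1}{2} \cdot 4}}{3} = 7475 + \frac{46 \sqrt{2}}{3}$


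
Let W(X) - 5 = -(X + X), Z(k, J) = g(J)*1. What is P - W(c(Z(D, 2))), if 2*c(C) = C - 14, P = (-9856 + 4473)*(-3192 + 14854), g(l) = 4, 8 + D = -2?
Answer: -62776561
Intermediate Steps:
D = -10 (D = -8 - 2 = -10)
P = -62776546 (P = -5383*11662 = -62776546)
Z(k, J) = 4 (Z(k, J) = 4*1 = 4)
c(C) = -7 + C/2 (c(C) = (C - 14)/2 = (-14 + C)/2 = -7 + C/2)
W(X) = 5 - 2*X (W(X) = 5 - (X + X) = 5 - 2*X)
P - W(c(Z(D, 2))) = -62776546 - (5 - 2*(-7 + (1/2)*4)) = -62776546 - (5 - 2*(-7 + 2)) = -62776546 - (5 - 2*(-5)) = -62776546 - (5 + 10) = -62776546 - 1*15 = -62776546 - 15 = -62776561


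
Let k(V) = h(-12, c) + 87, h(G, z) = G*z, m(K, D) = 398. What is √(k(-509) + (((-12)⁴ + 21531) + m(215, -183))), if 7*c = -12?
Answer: 4*√130991/7 ≈ 206.82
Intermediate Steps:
c = -12/7 (c = (⅐)*(-12) = -12/7 ≈ -1.7143)
k(V) = 753/7 (k(V) = -12*(-12/7) + 87 = 144/7 + 87 = 753/7)
√(k(-509) + (((-12)⁴ + 21531) + m(215, -183))) = √(753/7 + (((-12)⁴ + 21531) + 398)) = √(753/7 + ((20736 + 21531) + 398)) = √(753/7 + (42267 + 398)) = √(753/7 + 42665) = √(299408/7) = 4*√130991/7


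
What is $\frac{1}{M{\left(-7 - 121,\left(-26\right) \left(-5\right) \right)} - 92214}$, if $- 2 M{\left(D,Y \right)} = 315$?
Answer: $- \frac{2}{184743} \approx -1.0826 \cdot 10^{-5}$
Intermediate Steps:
$M{\left(D,Y \right)} = - \frac{315}{2}$ ($M{\left(D,Y \right)} = \left(- \frac{1}{2}\right) 315 = - \frac{315}{2}$)
$\frac{1}{M{\left(-7 - 121,\left(-26\right) \left(-5\right) \right)} - 92214} = \frac{1}{- \frac{315}{2} - 92214} = \frac{1}{- \frac{184743}{2}} = - \frac{2}{184743}$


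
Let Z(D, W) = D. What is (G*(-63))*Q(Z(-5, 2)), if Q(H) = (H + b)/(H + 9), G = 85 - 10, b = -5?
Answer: 23625/2 ≈ 11813.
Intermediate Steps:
G = 75
Q(H) = (-5 + H)/(9 + H) (Q(H) = (H - 5)/(H + 9) = (-5 + H)/(9 + H))
(G*(-63))*Q(Z(-5, 2)) = (75*(-63))*((-5 - 5)/(9 - 5)) = -4725*(-10)/4 = -4725*(-5/2) = 23625/2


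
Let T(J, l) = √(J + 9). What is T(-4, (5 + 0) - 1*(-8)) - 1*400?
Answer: -400 + √5 ≈ -397.76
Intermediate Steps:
T(J, l) = √(9 + J)
T(-4, (5 + 0) - 1*(-8)) - 1*400 = √(9 - 4) - 1*400 = √5 - 400 = -400 + √5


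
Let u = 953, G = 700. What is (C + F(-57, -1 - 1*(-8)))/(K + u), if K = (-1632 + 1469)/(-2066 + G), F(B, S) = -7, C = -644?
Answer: -296422/433987 ≈ -0.68302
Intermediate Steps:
K = 163/1366 (K = (-1632 + 1469)/(-2066 + 700) = -163/(-1366) = -163*(-1/1366) = 163/1366 ≈ 0.11933)
(C + F(-57, -1 - 1*(-8)))/(K + u) = (-644 - 7)/(163/1366 + 953) = -651/1301961/1366 = -651*1366/1301961 = -296422/433987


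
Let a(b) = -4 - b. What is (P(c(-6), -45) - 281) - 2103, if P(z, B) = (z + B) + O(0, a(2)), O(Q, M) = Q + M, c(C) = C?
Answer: -2441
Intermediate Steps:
O(Q, M) = M + Q
P(z, B) = -6 + B + z (P(z, B) = (z + B) + ((-4 - 1*2) + 0) = (B + z) + ((-4 - 2) + 0) = (B + z) + (-6 + 0) = (B + z) - 6 = -6 + B + z)
(P(c(-6), -45) - 281) - 2103 = ((-6 - 45 - 6) - 281) - 2103 = (-57 - 281) - 2103 = -338 - 2103 = -2441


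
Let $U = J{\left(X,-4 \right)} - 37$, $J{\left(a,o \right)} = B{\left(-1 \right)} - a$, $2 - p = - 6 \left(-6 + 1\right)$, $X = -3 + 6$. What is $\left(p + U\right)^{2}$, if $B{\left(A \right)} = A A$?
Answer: $4489$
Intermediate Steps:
$X = 3$
$p = -28$ ($p = 2 - - 6 \left(-6 + 1\right) = 2 - \left(-6\right) \left(-5\right) = 2 - 30 = -28$)
$B{\left(A \right)} = A^{2}$
$J{\left(a,o \right)} = 1 - a$ ($J{\left(a,o \right)} = \left(-1\right)^{2} - a = 1 - a$)
$U = -39$ ($U = \left(1 - 3\right) - 37 = -2 - 37 = -39$)
$\left(p + U\right)^{2} = \left(-28 - 39\right)^{2} = \left(-67\right)^{2} = 4489$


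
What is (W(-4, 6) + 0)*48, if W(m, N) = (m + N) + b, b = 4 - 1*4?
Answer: 96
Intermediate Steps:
b = 0 (b = 4 - 4 = 0)
W(m, N) = N + m (W(m, N) = (m + N) + 0 = (N + m) + 0 = N + m)
(W(-4, 6) + 0)*48 = ((6 - 4) + 0)*48 = (2 + 0)*48 = 2*48 = 96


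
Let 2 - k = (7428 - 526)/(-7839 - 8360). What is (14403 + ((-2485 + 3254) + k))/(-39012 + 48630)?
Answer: 122905264/77900991 ≈ 1.5777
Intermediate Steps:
k = 39300/16199 (k = 2 - (7428 - 526)/(-7839 - 8360) = 2 - 6902/(-16199) = 2 - 6902*(-1)/16199 = 2 - 1*(-6902/16199) = 2 + 6902/16199 = 39300/16199 ≈ 2.4261)
(14403 + ((-2485 + 3254) + k))/(-39012 + 48630) = (14403 + ((-2485 + 3254) + 39300/16199))/(-39012 + 48630) = (14403 + (769 + 39300/16199))/9618 = (14403 + 12496331/16199)*(1/9618) = (245810528/16199)*(1/9618) = 122905264/77900991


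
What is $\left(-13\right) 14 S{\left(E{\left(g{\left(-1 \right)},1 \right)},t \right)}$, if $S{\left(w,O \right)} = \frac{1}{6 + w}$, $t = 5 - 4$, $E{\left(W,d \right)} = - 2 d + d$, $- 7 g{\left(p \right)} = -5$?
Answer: $- \frac{182}{5} \approx -36.4$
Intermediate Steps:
$g{\left(p \right)} = \frac{5}{7}$ ($g{\left(p \right)} = \left(- \frac{1}{7}\right) \left(-5\right) = \frac{5}{7}$)
$E{\left(W,d \right)} = - d$
$t = 1$
$\left(-13\right) 14 S{\left(E{\left(g{\left(-1 \right)},1 \right)},t \right)} = \frac{\left(-13\right) 14}{6 - 1} = - \frac{182}{6 - 1} = - \frac{182}{5}$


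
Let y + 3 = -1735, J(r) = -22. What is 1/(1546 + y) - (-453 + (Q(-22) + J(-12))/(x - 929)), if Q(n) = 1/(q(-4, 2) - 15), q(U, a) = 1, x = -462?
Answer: 846845911/1869504 ≈ 452.98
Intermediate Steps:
Q(n) = -1/14 (Q(n) = 1/(1 - 15) = 1/(-14) = -1/14)
y = -1738 (y = -3 - 1735 = -1738)
1/(1546 + y) - (-453 + (Q(-22) + J(-12))/(x - 929)) = 1/(1546 - 1738) - (-453 + (-1/14 - 22)/(-462 - 929)) = 1/(-192) - (-453 - 309/14/(-1391)) = -1/192 - (-453 - 309/14*(-1/1391)) = -1/192 - (-453 + 309/19474) = -1/192 - 1*(-8821413/19474) = -1/192 + 8821413/19474 = 846845911/1869504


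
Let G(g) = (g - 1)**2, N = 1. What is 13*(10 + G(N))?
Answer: 130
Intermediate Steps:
G(g) = (-1 + g)**2
13*(10 + G(N)) = 13*(10 + (-1 + 1)**2) = 13*(10 + 0**2) = 13*(10 + 0) = 13*10 = 130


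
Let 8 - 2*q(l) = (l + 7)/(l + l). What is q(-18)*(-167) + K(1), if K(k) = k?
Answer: -46187/72 ≈ -641.49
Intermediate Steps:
q(l) = 4 - (7 + l)/(4*l) (q(l) = 4 - (l + 7)/(2*(l + l)) = 4 - (7 + l)/(2*(2*l)) = 4 - (7 + l)*1/(2*l)/2 = 4 - (7 + l)/(4*l))
q(-18)*(-167) + K(1) = ((¼)*(-7 + 15*(-18))/(-18))*(-167) + 1 = ((¼)*(-1/18)*(-7 - 270))*(-167) + 1 = ((¼)*(-1/18)*(-277))*(-167) + 1 = (277/72)*(-167) + 1 = -46259/72 + 1 = -46187/72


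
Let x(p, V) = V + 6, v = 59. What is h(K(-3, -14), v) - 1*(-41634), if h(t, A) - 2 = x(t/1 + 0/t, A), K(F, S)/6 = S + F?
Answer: 41701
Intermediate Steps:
x(p, V) = 6 + V
K(F, S) = 6*F + 6*S (K(F, S) = 6*(S + F) = 6*(F + S) = 6*F + 6*S)
h(t, A) = 8 + A (h(t, A) = 2 + (6 + A) = 8 + A)
h(K(-3, -14), v) - 1*(-41634) = (8 + 59) - 1*(-41634) = 67 + 41634 = 41701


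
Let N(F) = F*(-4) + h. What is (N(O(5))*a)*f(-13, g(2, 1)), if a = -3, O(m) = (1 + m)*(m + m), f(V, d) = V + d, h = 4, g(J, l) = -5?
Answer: -12744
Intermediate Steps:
O(m) = 2*m*(1 + m) (O(m) = (1 + m)*(2*m) = 2*m*(1 + m))
N(F) = 4 - 4*F (N(F) = F*(-4) + 4 = -4*F + 4 = 4 - 4*F)
(N(O(5))*a)*f(-13, g(2, 1)) = ((4 - 8*5*(1 + 5))*(-3))*(-13 - 5) = ((4 - 8*5*6)*(-3))*(-18) = ((4 - 4*60)*(-3))*(-18) = ((4 - 240)*(-3))*(-18) = -236*(-3)*(-18) = 708*(-18) = -12744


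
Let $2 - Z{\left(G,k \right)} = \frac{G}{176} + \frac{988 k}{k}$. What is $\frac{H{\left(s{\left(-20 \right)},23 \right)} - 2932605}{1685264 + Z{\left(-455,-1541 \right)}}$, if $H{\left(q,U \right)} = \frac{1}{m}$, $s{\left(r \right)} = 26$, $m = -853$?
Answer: $- \frac{440266123616}{252857675699} \approx -1.7412$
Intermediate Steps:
$H{\left(q,U \right)} = - \frac{1}{853}$ ($H{\left(q,U \right)} = \frac{1}{-853} = - \frac{1}{853}$)
$Z{\left(G,k \right)} = -986 - \frac{G}{176}$ ($Z{\left(G,k \right)} = 2 - \left(\frac{G}{176} + \frac{988 k}{k}\right) = 2 - \left(G \frac{1}{176} + 988\right) = 2 - \left(\frac{G}{176} + 988\right) = 2 - \left(988 + \frac{G}{176}\right) = -986 - \frac{G}{176}$)
$\frac{H{\left(s{\left(-20 \right)},23 \right)} - 2932605}{1685264 + Z{\left(-455,-1541 \right)}} = \frac{- \frac{1}{853} - 2932605}{1685264 - \frac{173081}{176}} = - \frac{2501512066}{853 \left(1685264 + \left(-986 + \frac{455}{176}\right)\right)} = - \frac{2501512066}{853 \left(1685264 - \frac{173081}{176}\right)} = - \frac{2501512066}{853 \cdot \frac{296433383}{176}} = \left(- \frac{2501512066}{853}\right) \frac{176}{296433383} = - \frac{440266123616}{252857675699}$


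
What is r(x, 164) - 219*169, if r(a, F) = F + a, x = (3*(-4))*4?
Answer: -36895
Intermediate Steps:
x = -48 (x = -12*4 = -48)
r(x, 164) - 219*169 = (164 - 48) - 219*169 = 116 - 1*37011 = 116 - 37011 = -36895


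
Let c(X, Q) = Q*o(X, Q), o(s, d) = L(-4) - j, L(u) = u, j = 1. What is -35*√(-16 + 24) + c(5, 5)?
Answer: -25 - 70*√2 ≈ -123.99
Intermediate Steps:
o(s, d) = -5 (o(s, d) = -4 - 1*1 = -4 - 1 = -5)
c(X, Q) = -5*Q (c(X, Q) = Q*(-5) = -5*Q)
-35*√(-16 + 24) + c(5, 5) = -35*√(-16 + 24) - 5*5 = -70*√2 - 25 = -25 - 70*√2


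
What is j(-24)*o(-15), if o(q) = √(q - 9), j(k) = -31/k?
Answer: 31*I*√6/12 ≈ 6.3279*I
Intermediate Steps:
o(q) = √(-9 + q)
j(-24)*o(-15) = (-31/(-24))*√(-9 - 15) = (-31*(-1/24))*√(-24) = 31*(2*I*√6)/24 = 31*I*√6/12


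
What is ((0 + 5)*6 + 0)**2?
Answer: 900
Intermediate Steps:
((0 + 5)*6 + 0)**2 = (5*6 + 0)**2 = (30 + 0)**2 = 30**2 = 900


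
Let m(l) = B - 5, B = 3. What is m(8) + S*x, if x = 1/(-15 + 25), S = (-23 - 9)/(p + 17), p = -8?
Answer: -106/45 ≈ -2.3556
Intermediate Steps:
S = -32/9 (S = (-23 - 9)/(-8 + 17) = -32/9 ≈ -3.5556)
m(l) = -2 (m(l) = 3 - 5 = -2)
x = 1/10 ≈ 0.10000
m(8) + S*x = -2 - 32/9*1/10 = -2 - 16/45 = -106/45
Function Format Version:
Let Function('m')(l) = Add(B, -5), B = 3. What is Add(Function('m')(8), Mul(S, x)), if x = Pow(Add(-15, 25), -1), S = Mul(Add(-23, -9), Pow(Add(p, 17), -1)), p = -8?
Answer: Rational(-106, 45) ≈ -2.3556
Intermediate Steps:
S = Rational(-32, 9) (S = Mul(Add(-23, -9), Pow(Add(-8, 17), -1)) = Mul(-32, Pow(9, -1)) = Mul(-32, Rational(1, 9)) = Rational(-32, 9) ≈ -3.5556)
Function('m')(l) = -2 (Function('m')(l) = Add(3, -5) = -2)
x = Rational(1, 10) (x = Pow(10, -1) = Rational(1, 10) ≈ 0.10000)
Add(Function('m')(8), Mul(S, x)) = Add(-2, Mul(Rational(-32, 9), Rational(1, 10))) = Add(-2, Rational(-16, 45)) = Rational(-106, 45)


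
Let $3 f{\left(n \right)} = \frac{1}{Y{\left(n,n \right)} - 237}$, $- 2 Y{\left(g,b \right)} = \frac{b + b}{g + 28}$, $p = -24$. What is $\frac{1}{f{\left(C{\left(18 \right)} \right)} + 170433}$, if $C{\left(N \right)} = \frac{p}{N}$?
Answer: $\frac{14217}{2423045941} \approx 5.8674 \cdot 10^{-6}$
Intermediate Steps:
$Y{\left(g,b \right)} = - \frac{b}{28 + g}$ ($Y{\left(g,b \right)} = - \frac{\left(b + b\right) \frac{1}{g + 28}}{2} = - \frac{2 b \frac{1}{28 + g}}{2} = - \frac{b}{28 + g}$)
$C{\left(N \right)} = - \frac{24}{N}$
$f{\left(n \right)} = \frac{1}{3 \left(-237 - \frac{n}{28 + n}\right)}$ ($f{\left(n \right)} = \frac{1}{3 \left(- \frac{n}{28 + n} - 237\right)} = \frac{1}{3 \left(-237 - \frac{n}{28 + n}\right)}$)
$\frac{1}{f{\left(C{\left(18 \right)} \right)} + 170433} = \frac{1}{\frac{-28 - - \frac{24}{18}}{42 \left(474 + 17 \left(- \frac{24}{18}\right)\right)} + 170433} = \frac{1}{\frac{-28 - \left(-24\right) \frac{1}{18}}{42 \left(474 + 17 \left(\left(-24\right) \frac{1}{18}\right)\right)} + 170433} = \frac{1}{\frac{-28 - - \frac{4}{3}}{42 \left(474 + 17 \left(- \frac{4}{3}\right)\right)} + 170433} = \frac{1}{\frac{-28 + \frac{4}{3}}{42 \left(474 - \frac{68}{3}\right)} + 170433} = \frac{1}{\frac{1}{42} \frac{1}{\frac{1354}{3}} \left(- \frac{80}{3}\right) + 170433} = \frac{1}{\frac{1}{42} \cdot \frac{3}{1354} \left(- \frac{80}{3}\right) + 170433} = \frac{1}{- \frac{20}{14217} + 170433} = \frac{1}{\frac{2423045941}{14217}} = \frac{14217}{2423045941}$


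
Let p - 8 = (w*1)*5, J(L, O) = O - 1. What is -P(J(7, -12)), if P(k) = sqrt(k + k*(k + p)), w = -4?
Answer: -2*sqrt(78) ≈ -17.664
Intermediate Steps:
J(L, O) = -1 + O
p = -12 (p = 8 - 4*1*5 = 8 - 4*5 = 8 - 20 = -12)
P(k) = sqrt(k + k*(-12 + k)) (P(k) = sqrt(k + k*(k - 12)) = sqrt(k + k*(-12 + k)))
-P(J(7, -12)) = -sqrt((-1 - 12)*(-11 + (-1 - 12))) = -sqrt(-13*(-11 - 13)) = -sqrt(-13*(-24)) = -sqrt(312) = -2*sqrt(78)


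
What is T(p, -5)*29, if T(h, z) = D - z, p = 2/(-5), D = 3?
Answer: 232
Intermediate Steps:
p = -⅖ (p = 2*(-⅕) = -⅖ ≈ -0.40000)
T(h, z) = 3 - z
T(p, -5)*29 = (3 - 1*(-5))*29 = (3 + 5)*29 = 8*29 = 232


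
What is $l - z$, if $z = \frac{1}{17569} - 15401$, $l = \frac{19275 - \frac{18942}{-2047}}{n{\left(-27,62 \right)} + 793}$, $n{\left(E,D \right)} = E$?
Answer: $\frac{424963778522659}{27548227138} \approx 15426.0$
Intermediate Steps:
$l = \frac{39474867}{1568002}$ ($l = \frac{19275 - \frac{18942}{-2047}}{-27 + 793} = \frac{19275 - - \frac{18942}{2047}}{766} = \left(19275 + \frac{18942}{2047}\right) \frac{1}{766} = \frac{39474867}{2047} \cdot \frac{1}{766} = \frac{39474867}{1568002} \approx 25.175$)
$z = - \frac{270580168}{17569}$ ($z = \frac{1}{17569} - 15401 = - \frac{270580168}{17569} \approx -15401.0$)
$l - z = \frac{39474867}{1568002} - - \frac{270580168}{17569} = \frac{39474867}{1568002} + \frac{270580168}{17569} = \frac{424963778522659}{27548227138}$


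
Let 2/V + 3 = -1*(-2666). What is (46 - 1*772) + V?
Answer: -1933336/2663 ≈ -726.00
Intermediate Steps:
V = 2/2663 (V = 2/(-3 - 1*(-2666)) = 2/(-3 + 2666) = 2/2663 ≈ 0.00075103)
(46 - 1*772) + V = (46 - 1*772) + 2/2663 = (46 - 772) + 2/2663 = -726 + 2/2663 = -1933336/2663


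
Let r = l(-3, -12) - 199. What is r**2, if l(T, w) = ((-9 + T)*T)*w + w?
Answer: 413449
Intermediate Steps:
l(T, w) = w + T*w*(-9 + T) (l(T, w) = (T*(-9 + T))*w + w = T*w*(-9 + T) + w = w + T*w*(-9 + T))
r = -643 (r = -12*(1 + (-3)**2 - 9*(-3)) - 199 = -12*(1 + 9 + 27) - 199 = -12*37 - 199 = -444 - 199 = -643)
r**2 = (-643)**2 = 413449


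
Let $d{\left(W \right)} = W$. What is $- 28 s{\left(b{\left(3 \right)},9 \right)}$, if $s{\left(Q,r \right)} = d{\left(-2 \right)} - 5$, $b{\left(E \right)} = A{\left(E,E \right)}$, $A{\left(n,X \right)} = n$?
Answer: $196$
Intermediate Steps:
$b{\left(E \right)} = E$
$s{\left(Q,r \right)} = -7$ ($s{\left(Q,r \right)} = -2 - 5 = -7$)
$- 28 s{\left(b{\left(3 \right)},9 \right)} = \left(-28\right) \left(-7\right) = 196$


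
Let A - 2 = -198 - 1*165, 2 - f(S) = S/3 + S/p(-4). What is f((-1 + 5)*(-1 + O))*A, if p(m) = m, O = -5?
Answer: -1444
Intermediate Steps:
f(S) = 2 - S/12 (f(S) = 2 - (S/3 + S/(-4)) = 2 - (S*(1/3) + S*(-1/4)) = 2 - (S/3 - S/4) = 2 - S/12)
A = -361 (A = 2 + (-198 - 1*165) = 2 + (-198 - 165) = 2 - 363 = -361)
f((-1 + 5)*(-1 + O))*A = (2 - (-1 + 5)*(-1 - 5)/12)*(-361) = (2 - (-6)/3)*(-361) = (2 - 1/12*(-24))*(-361) = (2 + 2)*(-361) = 4*(-361) = -1444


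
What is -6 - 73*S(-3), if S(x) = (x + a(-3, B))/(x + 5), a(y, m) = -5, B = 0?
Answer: 286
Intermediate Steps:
S(x) = (-5 + x)/(5 + x) (S(x) = (x - 5)/(x + 5) = (-5 + x)/(5 + x))
-6 - 73*S(-3) = -6 - 73*(-5 - 3)/(5 - 3) = -6 - 73*(-8)/2 = -6 - 73*(-4) = -6 + 292 = 286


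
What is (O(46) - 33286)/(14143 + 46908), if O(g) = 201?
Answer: -33085/61051 ≈ -0.54192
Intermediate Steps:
(O(46) - 33286)/(14143 + 46908) = (201 - 33286)/(14143 + 46908) = -33085/61051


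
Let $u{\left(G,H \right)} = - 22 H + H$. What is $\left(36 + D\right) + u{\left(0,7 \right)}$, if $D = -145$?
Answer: $-256$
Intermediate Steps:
$u{\left(G,H \right)} = - 21 H$
$\left(36 + D\right) + u{\left(0,7 \right)} = \left(36 - 145\right) - 147 = -109 - 147 = -256$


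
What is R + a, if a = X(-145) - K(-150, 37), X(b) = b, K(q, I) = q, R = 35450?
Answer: 35455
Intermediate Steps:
a = 5 (a = -145 - 1*(-150) = -145 + 150 = 5)
R + a = 35450 + 5 = 35455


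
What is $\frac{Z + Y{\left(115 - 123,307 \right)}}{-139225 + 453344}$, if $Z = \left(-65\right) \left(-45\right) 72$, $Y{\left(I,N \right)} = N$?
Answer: $\frac{210907}{314119} \approx 0.67142$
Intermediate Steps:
$Z = 210600$ ($Z = 2925 \cdot 72 = 210600$)
$\frac{Z + Y{\left(115 - 123,307 \right)}}{-139225 + 453344} = \frac{210600 + 307}{-139225 + 453344} = \frac{210907}{314119}$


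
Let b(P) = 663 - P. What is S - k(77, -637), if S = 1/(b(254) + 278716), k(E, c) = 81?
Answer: -22609124/279125 ≈ -81.000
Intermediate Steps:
S = 1/279125 (S = 1/((663 - 1*254) + 278716) = 1/((663 - 254) + 278716) = 1/(409 + 278716) = 1/279125 ≈ 3.5826e-6)
S - k(77, -637) = 1/279125 - 1*81 = 1/279125 - 81 = -22609124/279125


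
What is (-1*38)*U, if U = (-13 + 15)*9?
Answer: -684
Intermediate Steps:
U = 18 (U = 2*9 = 18)
(-1*38)*U = -1*38*18 = -38*18 = -684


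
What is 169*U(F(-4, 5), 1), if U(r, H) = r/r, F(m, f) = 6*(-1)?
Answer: 169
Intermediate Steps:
F(m, f) = -6
U(r, H) = 1
169*U(F(-4, 5), 1) = 169*1 = 169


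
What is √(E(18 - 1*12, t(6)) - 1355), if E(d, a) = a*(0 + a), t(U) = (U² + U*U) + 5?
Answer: √4574 ≈ 67.631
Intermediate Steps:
t(U) = 5 + 2*U² (t(U) = (U² + U²) + 5 = 2*U² + 5 = 5 + 2*U²)
E(d, a) = a² (E(d, a) = a*a = a²)
√(E(18 - 1*12, t(6)) - 1355) = √((5 + 2*6²)² - 1355) = √((5 + 2*36)² - 1355) = √((5 + 72)² - 1355) = √(77² - 1355) = √(5929 - 1355) = √4574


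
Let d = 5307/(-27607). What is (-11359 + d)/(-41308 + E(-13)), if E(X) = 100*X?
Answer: 78398305/294069764 ≈ 0.26660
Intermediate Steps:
d = -5307/27607 (d = 5307*(-1/27607) = -5307/27607 ≈ -0.19223)
(-11359 + d)/(-41308 + E(-13)) = (-11359 - 5307/27607)/(-41308 + 100*(-13)) = -313593220/(27607*(-41308 - 1300)) = -313593220/27607/(-42608) = -313593220/27607*(-1/42608) = 78398305/294069764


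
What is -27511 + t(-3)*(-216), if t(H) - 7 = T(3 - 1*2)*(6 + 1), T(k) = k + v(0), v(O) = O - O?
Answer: -30535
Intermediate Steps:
v(O) = 0
T(k) = k (T(k) = k + 0 = k)
t(H) = 14 (t(H) = 7 + (3 - 1*2)*(6 + 1) = 7 + (3 - 2)*7 = 7 + 1*7 = 7 + 7 = 14)
-27511 + t(-3)*(-216) = -27511 + 14*(-216) = -27511 - 3024 = -30535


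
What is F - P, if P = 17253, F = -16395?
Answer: -33648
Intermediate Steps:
F - P = -16395 - 1*17253 = -16395 - 17253 = -33648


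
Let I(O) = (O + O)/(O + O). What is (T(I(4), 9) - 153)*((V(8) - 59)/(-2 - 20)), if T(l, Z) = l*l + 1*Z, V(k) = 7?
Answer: -338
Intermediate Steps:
I(O) = 1 (I(O) = (2*O)/((2*O)) = (2*O)*(1/(2*O)) = 1)
T(l, Z) = Z + l**2 (T(l, Z) = l**2 + Z = Z + l**2)
(T(I(4), 9) - 153)*((V(8) - 59)/(-2 - 20)) = ((9 + 1**2) - 153)*((7 - 59)/(-2 - 20)) = ((9 + 1) - 153)*(-52/(-22)) = (10 - 153)*(-52*(-1/22)) = -143*26/11 = -338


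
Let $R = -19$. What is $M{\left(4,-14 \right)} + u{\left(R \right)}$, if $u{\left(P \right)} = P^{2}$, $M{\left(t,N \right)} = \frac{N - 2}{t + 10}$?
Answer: $\frac{2519}{7} \approx 359.86$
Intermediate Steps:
$M{\left(t,N \right)} = \frac{-2 + N}{10 + t}$
$M{\left(4,-14 \right)} + u{\left(R \right)} = \frac{-2 - 14}{10 + 4} + \left(-19\right)^{2} = \frac{1}{14} \left(-16\right) + 361 = - \frac{8}{7} + 361 = \frac{2519}{7}$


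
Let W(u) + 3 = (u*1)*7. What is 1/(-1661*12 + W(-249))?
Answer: -1/21678 ≈ -4.6130e-5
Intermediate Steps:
W(u) = -3 + 7*u (W(u) = -3 + (u*1)*7 = -3 + u*7 = -3 + 7*u)
1/(-1661*12 + W(-249)) = 1/(-1661*12 + (-3 + 7*(-249))) = 1/(-19932 + (-3 - 1743)) = 1/(-19932 - 1746) = 1/(-21678) = -1/21678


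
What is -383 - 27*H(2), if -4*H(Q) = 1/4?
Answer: -6101/16 ≈ -381.31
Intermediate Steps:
H(Q) = -1/16 (H(Q) = -1/4/4 = -1/4*1/4 = -1/16)
-383 - 27*H(2) = -383 - 27*(-1/16) = -383 + 27/16 = -6101/16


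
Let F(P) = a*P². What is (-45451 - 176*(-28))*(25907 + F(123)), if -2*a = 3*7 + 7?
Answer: 7533185177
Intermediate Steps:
a = -14 (a = -(3*7 + 7)/2 = -(21 + 7)/2 = -½*28 = -14)
F(P) = -14*P²
(-45451 - 176*(-28))*(25907 + F(123)) = (-45451 - 176*(-28))*(25907 - 14*123²) = (-45451 + 4928)*(25907 - 14*15129) = -40523*(25907 - 211806) = -40523*(-185899) = 7533185177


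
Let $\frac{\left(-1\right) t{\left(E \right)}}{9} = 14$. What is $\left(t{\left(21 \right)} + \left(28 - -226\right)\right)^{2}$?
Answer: $16384$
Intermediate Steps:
$t{\left(E \right)} = -126$ ($t{\left(E \right)} = \left(-9\right) 14 = -126$)
$\left(t{\left(21 \right)} + \left(28 - -226\right)\right)^{2} = \left(-126 + \left(28 - -226\right)\right)^{2} = \left(-126 + \left(28 + 226\right)\right)^{2} = \left(-126 + 254\right)^{2} = 128^{2} = 16384$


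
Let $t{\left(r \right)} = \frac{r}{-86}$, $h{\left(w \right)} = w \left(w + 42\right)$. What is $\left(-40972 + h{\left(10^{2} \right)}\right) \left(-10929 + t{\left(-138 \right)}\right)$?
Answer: $\frac{12579573816}{43} \approx 2.9255 \cdot 10^{8}$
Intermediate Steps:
$h{\left(w \right)} = w \left(42 + w\right)$
$t{\left(r \right)} = - \frac{r}{86}$ ($t{\left(r \right)} = r \left(- \frac{1}{86}\right) = - \frac{r}{86}$)
$\left(-40972 + h{\left(10^{2} \right)}\right) \left(-10929 + t{\left(-138 \right)}\right) = \left(-40972 + 10^{2} \left(42 + 10^{2}\right)\right) \left(-10929 - - \frac{69}{43}\right) = \left(-40972 + 100 \left(42 + 100\right)\right) \left(-10929 + \frac{69}{43}\right) = \left(-40972 + 100 \cdot 142\right) \left(- \frac{469878}{43}\right) = \left(-40972 + 14200\right) \left(- \frac{469878}{43}\right) = \left(-26772\right) \left(- \frac{469878}{43}\right) = \frac{12579573816}{43}$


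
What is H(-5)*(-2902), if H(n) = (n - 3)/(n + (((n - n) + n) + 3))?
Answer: -23216/7 ≈ -3316.6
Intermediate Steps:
H(n) = (-3 + n)/(3 + 2*n) (H(n) = (-3 + n)/(n + ((0 + n) + 3)) = (-3 + n)/(n + (n + 3)) = (-3 + n)/(n + (3 + n)) = (-3 + n)/(3 + 2*n))
H(-5)*(-2902) = ((-3 - 5)/(3 + 2*(-5)))*(-2902) = (-8/(3 - 10))*(-2902) = (-8/(-7))*(-2902) = -⅐*(-8)*(-2902) = (8/7)*(-2902) = -23216/7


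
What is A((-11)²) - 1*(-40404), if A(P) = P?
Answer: 40525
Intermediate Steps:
A((-11)²) - 1*(-40404) = (-11)² - 1*(-40404) = 121 + 40404 = 40525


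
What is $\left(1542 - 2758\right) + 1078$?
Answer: $-138$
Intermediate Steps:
$\left(1542 - 2758\right) + 1078 = -1216 + 1078 = -138$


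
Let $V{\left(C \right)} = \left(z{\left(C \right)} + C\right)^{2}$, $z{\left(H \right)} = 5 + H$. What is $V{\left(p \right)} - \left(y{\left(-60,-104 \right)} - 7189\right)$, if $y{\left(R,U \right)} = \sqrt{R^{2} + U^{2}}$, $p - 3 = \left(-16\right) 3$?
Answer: $14414 - 4 \sqrt{901} \approx 14294.0$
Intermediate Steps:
$p = -45$ ($p = 3 - 48 = -45$)
$V{\left(C \right)} = \left(5 + 2 C\right)^{2}$ ($V{\left(C \right)} = \left(\left(5 + C\right) + C\right)^{2} = \left(5 + 2 C\right)^{2}$)
$V{\left(p \right)} - \left(y{\left(-60,-104 \right)} - 7189\right) = \left(5 + 2 \left(-45\right)\right)^{2} - \left(\sqrt{\left(-60\right)^{2} + \left(-104\right)^{2}} - 7189\right) = \left(5 - 90\right)^{2} - \left(\sqrt{3600 + 10816} - 7189\right) = \left(-85\right)^{2} - \left(\sqrt{14416} - 7189\right) = 7225 - \left(4 \sqrt{901} - 7189\right) = 7225 - \left(-7189 + 4 \sqrt{901}\right) = 7225 + \left(7189 - 4 \sqrt{901}\right) = 14414 - 4 \sqrt{901}$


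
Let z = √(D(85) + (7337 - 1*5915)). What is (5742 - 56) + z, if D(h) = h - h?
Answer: 5686 + 3*√158 ≈ 5723.7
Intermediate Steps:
D(h) = 0
z = 3*√158 (z = √(0 + (7337 - 1*5915)) = √(0 + (7337 - 5915)) = √(0 + 1422) = √1422 = 3*√158 ≈ 37.709)
(5742 - 56) + z = (5742 - 56) + 3*√158 = 5686 + 3*√158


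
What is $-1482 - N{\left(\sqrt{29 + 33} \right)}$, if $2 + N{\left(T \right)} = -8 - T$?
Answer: $-1472 + \sqrt{62} \approx -1464.1$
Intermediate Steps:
$N{\left(T \right)} = -10 - T$ ($N{\left(T \right)} = -2 - \left(8 + T\right) = -10 - T$)
$-1482 - N{\left(\sqrt{29 + 33} \right)} = -1482 - \left(-10 - \sqrt{29 + 33}\right) = -1482 - \left(-10 - \sqrt{62}\right) = -1482 + \left(10 + \sqrt{62}\right) = -1472 + \sqrt{62}$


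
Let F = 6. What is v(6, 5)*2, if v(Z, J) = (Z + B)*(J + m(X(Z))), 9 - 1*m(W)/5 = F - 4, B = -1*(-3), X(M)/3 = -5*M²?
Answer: 720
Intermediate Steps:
X(M) = -15*M² (X(M) = 3*(-5*M²) = -15*M²)
B = 3
m(W) = 35 (m(W) = 45 - 5*(6 - 4) = 45 - 5*2 = 45 - 10 = 35)
v(Z, J) = (3 + Z)*(35 + J) (v(Z, J) = (Z + 3)*(J + 35) = (3 + Z)*(35 + J))
v(6, 5)*2 = (105 + 3*5 + 35*6 + 5*6)*2 = (105 + 15 + 210 + 30)*2 = 360*2 = 720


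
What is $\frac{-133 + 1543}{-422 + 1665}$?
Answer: $\frac{1410}{1243} \approx 1.1344$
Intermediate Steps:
$\frac{-133 + 1543}{-422 + 1665} = \frac{1410}{1243}$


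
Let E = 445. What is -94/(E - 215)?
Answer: -47/115 ≈ -0.40870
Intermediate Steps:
-94/(E - 215) = -94/(445 - 215) = -94/230 = -94*1/230 = -47/115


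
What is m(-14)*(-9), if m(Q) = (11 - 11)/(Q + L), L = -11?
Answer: 0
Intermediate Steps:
m(Q) = 0 (m(Q) = (11 - 11)/(Q - 11) = 0/(-11 + Q) = 0)
m(-14)*(-9) = 0*(-9) = 0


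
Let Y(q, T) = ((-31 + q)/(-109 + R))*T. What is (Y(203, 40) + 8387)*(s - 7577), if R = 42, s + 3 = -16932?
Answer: -13605361088/67 ≈ -2.0307e+8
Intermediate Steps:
s = -16935 (s = -3 - 16932 = -16935)
Y(q, T) = T*(31/67 - q/67) (Y(q, T) = ((-31 + q)/(-109 + 42))*T = ((-31 + q)/(-67))*T = ((-31 + q)*(-1/67))*T = (31/67 - q/67)*T = T*(31/67 - q/67))
(Y(203, 40) + 8387)*(s - 7577) = ((1/67)*40*(31 - 1*203) + 8387)*(-16935 - 7577) = ((1/67)*40*(31 - 203) + 8387)*(-24512) = ((1/67)*40*(-172) + 8387)*(-24512) = (-6880/67 + 8387)*(-24512) = (555049/67)*(-24512) = -13605361088/67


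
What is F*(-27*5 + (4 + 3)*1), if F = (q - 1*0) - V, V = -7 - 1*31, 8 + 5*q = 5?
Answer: -23936/5 ≈ -4787.2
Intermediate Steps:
q = -3/5 (q = -8/5 + (1/5)*5 = -8/5 + 1 = -3/5 ≈ -0.60000)
V = -38 (V = -7 - 31 = -38)
F = 187/5 (F = (-3/5 - 1*0) - 1*(-38) = (-3/5 + 0) + 38 = -3/5 + 38 = 187/5 ≈ 37.400)
F*(-27*5 + (4 + 3)*1) = 187*(-27*5 + (4 + 3)*1)/5 = 187*(-9*15 + 7*1)/5 = 187*(-135 + 7)/5 = (187/5)*(-128) = -23936/5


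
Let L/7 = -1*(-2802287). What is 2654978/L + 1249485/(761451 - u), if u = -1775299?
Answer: 6248984889373/9952182166150 ≈ 0.62790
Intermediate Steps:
L = 19616009 (L = 7*(-1*(-2802287)) = 7*2802287 = 19616009)
2654978/L + 1249485/(761451 - u) = 2654978/19616009 + 1249485/(761451 - 1*(-1775299)) = 2654978*(1/19616009) + 1249485/(761451 + 1775299) = 2654978/19616009 + 1249485/2536750 = 2654978/19616009 + 1249485*(1/2536750) = 2654978/19616009 + 249897/507350 = 6248984889373/9952182166150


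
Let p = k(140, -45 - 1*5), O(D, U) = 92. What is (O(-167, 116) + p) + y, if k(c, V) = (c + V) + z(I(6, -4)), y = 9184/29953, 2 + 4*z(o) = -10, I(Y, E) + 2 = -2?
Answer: 767253/4279 ≈ 179.31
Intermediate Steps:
I(Y, E) = -4 (I(Y, E) = -2 - 2 = -4)
z(o) = -3 (z(o) = -½ + (¼)*(-10) = -½ - 5/2 = -3)
y = 1312/4279 (y = 9184*(1/29953) = 1312/4279 ≈ 0.30661)
k(c, V) = -3 + V + c (k(c, V) = (c + V) - 3 = (V + c) - 3 = -3 + V + c)
p = 87 (p = -3 + (-45 - 1*5) + 140 = -3 + (-45 - 5) + 140 = -3 - 50 + 140 = 87)
(O(-167, 116) + p) + y = (92 + 87) + 1312/4279 = 179 + 1312/4279 = 767253/4279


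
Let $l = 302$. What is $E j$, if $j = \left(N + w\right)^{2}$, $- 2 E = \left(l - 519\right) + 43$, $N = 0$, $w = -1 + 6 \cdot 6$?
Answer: $106575$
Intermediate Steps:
$w = 35$ ($w = -1 + 36 = 35$)
$E = 87$ ($E = - \frac{\left(302 - 519\right) + 43}{2} = - \frac{-217 + 43}{2} = \left(- \frac{1}{2}\right) \left(-174\right) = 87$)
$j = 1225$ ($j = \left(0 + 35\right)^{2} = 35^{2} = 1225$)
$E j = 87 \cdot 1225 = 106575$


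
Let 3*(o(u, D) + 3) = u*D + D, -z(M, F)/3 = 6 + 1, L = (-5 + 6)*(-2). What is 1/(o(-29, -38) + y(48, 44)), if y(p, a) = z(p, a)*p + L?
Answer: -3/1975 ≈ -0.0015190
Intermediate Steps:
L = -2 (L = 1*(-2) = -2)
z(M, F) = -21 (z(M, F) = -3*(6 + 1) = -3*7 = -21)
o(u, D) = -3 + D/3 + D*u/3 (o(u, D) = -3 + (u*D + D)/3 = -3 + (D*u + D)/3 = -3 + (D + D*u)/3 = -3 + (D/3 + D*u/3) = -3 + D/3 + D*u/3)
y(p, a) = -2 - 21*p (y(p, a) = -21*p - 2 = -2 - 21*p)
1/(o(-29, -38) + y(48, 44)) = 1/((-3 + (1/3)*(-38) + (1/3)*(-38)*(-29)) + (-2 - 21*48)) = 1/((-3 - 38/3 + 1102/3) + (-2 - 1008)) = 1/(1055/3 - 1010) = 1/(-1975/3) = -3/1975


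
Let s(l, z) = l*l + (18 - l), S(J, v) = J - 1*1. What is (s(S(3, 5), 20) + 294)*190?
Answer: 59660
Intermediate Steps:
S(J, v) = -1 + J (S(J, v) = J - 1 = -1 + J)
s(l, z) = 18 + l² - l (s(l, z) = l² + (18 - l) = 18 + l² - l)
(s(S(3, 5), 20) + 294)*190 = ((18 + (-1 + 3)² - (-1 + 3)) + 294)*190 = ((18 + 2² - 1*2) + 294)*190 = ((18 + 4 - 2) + 294)*190 = (20 + 294)*190 = 314*190 = 59660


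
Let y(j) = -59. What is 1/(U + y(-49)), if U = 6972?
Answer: 1/6913 ≈ 0.00014465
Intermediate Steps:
1/(U + y(-49)) = 1/(6972 - 59) = 1/6913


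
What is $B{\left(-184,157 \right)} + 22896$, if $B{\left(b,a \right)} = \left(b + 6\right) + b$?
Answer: $22534$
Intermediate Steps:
$B{\left(b,a \right)} = 6 + 2 b$ ($B{\left(b,a \right)} = \left(6 + b\right) + b = 6 + 2 b$)
$B{\left(-184,157 \right)} + 22896 = \left(6 + 2 \left(-184\right)\right) + 22896 = \left(6 - 368\right) + 22896 = -362 + 22896 = 22534$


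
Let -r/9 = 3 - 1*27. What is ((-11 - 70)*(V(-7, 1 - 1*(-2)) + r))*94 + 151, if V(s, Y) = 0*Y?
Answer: -1644473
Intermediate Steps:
V(s, Y) = 0
r = 216 (r = -9*(3 - 1*27) = -9*(3 - 27) = -9*(-24) = 216)
((-11 - 70)*(V(-7, 1 - 1*(-2)) + r))*94 + 151 = ((-11 - 70)*(0 + 216))*94 + 151 = -81*216*94 + 151 = -17496*94 + 151 = -1644624 + 151 = -1644473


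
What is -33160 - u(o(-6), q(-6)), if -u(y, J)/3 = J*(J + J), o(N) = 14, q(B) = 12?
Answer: -32296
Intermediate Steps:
u(y, J) = -6*J² (u(y, J) = -3*J*(J + J) = -3*J*2*J = -6*J²)
-33160 - u(o(-6), q(-6)) = -33160 - (-6)*12² = -33160 - (-6)*144 = -33160 - 1*(-864) = -33160 + 864 = -32296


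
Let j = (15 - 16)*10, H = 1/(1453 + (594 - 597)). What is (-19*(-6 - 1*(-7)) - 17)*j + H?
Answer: 522001/1450 ≈ 360.00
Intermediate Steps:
H = 1/1450 (H = 1/(1453 - 3) = 1/1450 ≈ 0.00068966)
j = -10 (j = -1*10 = -10)
(-19*(-6 - 1*(-7)) - 17)*j + H = (-19*(-6 - 1*(-7)) - 17)*(-10) + 1/1450 = (-19*(-6 + 7) - 17)*(-10) + 1/1450 = (-19*1 - 17)*(-10) + 1/1450 = (-19 - 17)*(-10) + 1/1450 = -36*(-10) + 1/1450 = 360 + 1/1450 = 522001/1450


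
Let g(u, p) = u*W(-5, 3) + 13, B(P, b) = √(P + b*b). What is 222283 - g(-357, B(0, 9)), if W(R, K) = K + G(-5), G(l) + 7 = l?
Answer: 219057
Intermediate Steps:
G(l) = -7 + l
W(R, K) = -12 + K (W(R, K) = K + (-7 - 5) = K - 12 = -12 + K)
B(P, b) = √(P + b²)
g(u, p) = 13 - 9*u (g(u, p) = u*(-12 + 3) + 13 = u*(-9) + 13 = -9*u + 13 = 13 - 9*u)
222283 - g(-357, B(0, 9)) = 222283 - (13 - 9*(-357)) = 222283 - (13 + 3213) = 222283 - 1*3226 = 222283 - 3226 = 219057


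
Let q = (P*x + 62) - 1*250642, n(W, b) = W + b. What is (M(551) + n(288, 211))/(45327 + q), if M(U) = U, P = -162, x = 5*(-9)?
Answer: -1050/197963 ≈ -0.0053040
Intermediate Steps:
x = -45
q = -243290 (q = (-162*(-45) + 62) - 1*250642 = (7290 + 62) - 250642 = 7352 - 250642 = -243290)
(M(551) + n(288, 211))/(45327 + q) = (551 + (288 + 211))/(45327 - 243290) = (551 + 499)/(-197963) = 1050*(-1/197963) = -1050/197963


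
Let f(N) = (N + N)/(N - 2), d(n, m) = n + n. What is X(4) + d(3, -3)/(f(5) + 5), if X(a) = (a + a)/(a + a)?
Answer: 43/25 ≈ 1.7200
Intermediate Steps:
d(n, m) = 2*n
f(N) = 2*N/(-2 + N) (f(N) = (2*N)/(-2 + N) = 2*N/(-2 + N))
X(a) = 1 (X(a) = (2*a)/((2*a)) = (2*a)*(1/(2*a)) = 1)
X(4) + d(3, -3)/(f(5) + 5) = 1 + (2*3)/(2*5/(-2 + 5) + 5) = 1 + 6/(2*5/3 + 5) = 1 + 6/(2*5*(1/3) + 5) = 1 + 6/(10/3 + 5) = 1 + 6/(25/3) = 1 + (3/25)*6 = 1 + 18/25 = 43/25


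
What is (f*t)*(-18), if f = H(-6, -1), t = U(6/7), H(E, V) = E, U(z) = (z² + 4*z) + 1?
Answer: 27324/49 ≈ 557.63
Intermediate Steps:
U(z) = 1 + z² + 4*z
t = 253/49 (t = 1 + (6/7)² + 4*(6/7) = 1 + 36/49 + 24/7 = 253/49 ≈ 5.1633)
f = -6
(f*t)*(-18) = -6*253/49*(-18) = -1518/49*(-18) = 27324/49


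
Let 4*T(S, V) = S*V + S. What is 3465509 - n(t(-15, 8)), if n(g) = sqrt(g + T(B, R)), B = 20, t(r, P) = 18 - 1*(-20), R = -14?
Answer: 3465509 - 3*I*sqrt(3) ≈ 3.4655e+6 - 5.1962*I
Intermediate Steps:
t(r, P) = 38 (t(r, P) = 18 + 20 = 38)
T(S, V) = S/4 + S*V/4 (T(S, V) = (S*V + S)/4 = (S + S*V)/4 = S/4 + S*V/4)
n(g) = sqrt(-65 + g) (n(g) = sqrt(g + (1/4)*20*(1 - 14)) = sqrt(g + (1/4)*20*(-13)) = sqrt(g - 65) = sqrt(-65 + g))
3465509 - n(t(-15, 8)) = 3465509 - sqrt(-65 + 38) = 3465509 - sqrt(-27) = 3465509 - 3*I*sqrt(3)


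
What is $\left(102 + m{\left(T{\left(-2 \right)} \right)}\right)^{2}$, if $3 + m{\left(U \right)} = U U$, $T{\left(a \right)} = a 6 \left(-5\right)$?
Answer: $13682601$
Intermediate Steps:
$T{\left(a \right)} = - 30 a$ ($T{\left(a \right)} = 6 a \left(-5\right) = - 30 a$)
$m{\left(U \right)} = -3 + U^{2}$ ($m{\left(U \right)} = -3 + U U = -3 + U^{2}$)
$\left(102 + m{\left(T{\left(-2 \right)} \right)}\right)^{2} = \left(102 - \left(3 - \left(\left(-30\right) \left(-2\right)\right)^{2}\right)\right)^{2} = \left(102 - \left(3 - 60^{2}\right)\right)^{2} = \left(102 + \left(-3 + 3600\right)\right)^{2} = \left(102 + 3597\right)^{2} = 3699^{2} = 13682601$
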